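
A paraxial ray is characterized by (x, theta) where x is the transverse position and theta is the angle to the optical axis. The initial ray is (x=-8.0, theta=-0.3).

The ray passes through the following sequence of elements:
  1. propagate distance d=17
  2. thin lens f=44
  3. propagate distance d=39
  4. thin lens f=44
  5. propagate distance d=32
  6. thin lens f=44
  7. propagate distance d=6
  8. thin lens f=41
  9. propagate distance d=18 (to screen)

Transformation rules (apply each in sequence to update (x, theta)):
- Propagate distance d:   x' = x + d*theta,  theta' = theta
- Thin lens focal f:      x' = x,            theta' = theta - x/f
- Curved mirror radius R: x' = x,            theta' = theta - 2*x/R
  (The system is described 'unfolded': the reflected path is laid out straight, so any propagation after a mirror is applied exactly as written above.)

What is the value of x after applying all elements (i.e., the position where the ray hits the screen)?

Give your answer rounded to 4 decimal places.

Initial: x=-8.0000 theta=-0.3000
After 1 (propagate distance d=17): x=-13.1000 theta=-0.3000
After 2 (thin lens f=44): x=-13.1000 theta=-1/440 (≈-0.0023)
After 3 (propagate distance d=39): x=-5803/440 (≈-13.1886) theta=-1/440 (≈-0.0023)
After 4 (thin lens f=44): x=-5803/440 (≈-13.1886) theta=5759/19360 (≈0.2975)
After 5 (propagate distance d=32): x=-17761/4840 (≈-3.6696) theta=5759/19360 (≈0.2975)
After 6 (thin lens f=44): x=-17761/4840 (≈-3.6696) theta=8111/21296 (≈0.3809)
After 7 (propagate distance d=6): x=-36853/26620 (≈-1.3844) theta=8111/21296 (≈0.3809)
After 8 (thin lens f=41): x=-36853/26620 (≈-1.3844) theta=1810167/4365680 (≈0.4146)
After 9 (propagate distance d=18 (to screen)): x=13269557/2182840 (≈6.0790) theta=1810167/4365680 (≈0.4146)
Rounded to 4 decimal places: x = 6.0790

Answer: 6.0790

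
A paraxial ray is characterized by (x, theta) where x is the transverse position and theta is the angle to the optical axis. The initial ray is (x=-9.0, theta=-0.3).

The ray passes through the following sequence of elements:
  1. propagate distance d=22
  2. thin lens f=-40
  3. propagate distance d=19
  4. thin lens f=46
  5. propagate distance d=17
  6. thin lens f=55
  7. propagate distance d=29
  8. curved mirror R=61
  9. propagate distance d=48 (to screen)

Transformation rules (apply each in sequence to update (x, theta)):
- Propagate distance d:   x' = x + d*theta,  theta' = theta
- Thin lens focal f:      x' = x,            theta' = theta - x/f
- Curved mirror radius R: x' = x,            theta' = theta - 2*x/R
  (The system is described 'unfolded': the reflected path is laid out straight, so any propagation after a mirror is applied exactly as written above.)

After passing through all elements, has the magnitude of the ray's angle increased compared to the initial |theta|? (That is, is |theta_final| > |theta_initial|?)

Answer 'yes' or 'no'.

Answer: yes

Derivation:
Initial: x=-9.0000 theta=-0.3000
After 1 (propagate distance d=22): x=-15.6000 theta=-0.3000
After 2 (thin lens f=-40): x=-15.6000 theta=-0.6900
After 3 (propagate distance d=19): x=-28.7100 theta=-0.6900
After 4 (thin lens f=46): x=-28.7100 theta=-303/4600 (≈-0.0659)
After 5 (propagate distance d=17): x=-137217/4600 (≈-29.8298) theta=-303/4600 (≈-0.0659)
After 6 (thin lens f=55): x=-137217/4600 (≈-29.8298) theta=15069/31625 (≈0.4765)
After 7 (propagate distance d=29): x=-4050927/253000 (≈-16.0116) theta=15069/31625 (≈0.4765)
After 8 (curved mirror R=61): x=-4050927/253000 (≈-16.0116) theta=7727763/7716500 (≈1.0015)
After 9 (propagate distance d=48 (to screen)): x=494758701/15433000 (≈32.0585) theta=7727763/7716500 (≈1.0015)
|theta_initial|=0.3000 |theta_final|=7727763/7716500 (≈1.0015) -> increased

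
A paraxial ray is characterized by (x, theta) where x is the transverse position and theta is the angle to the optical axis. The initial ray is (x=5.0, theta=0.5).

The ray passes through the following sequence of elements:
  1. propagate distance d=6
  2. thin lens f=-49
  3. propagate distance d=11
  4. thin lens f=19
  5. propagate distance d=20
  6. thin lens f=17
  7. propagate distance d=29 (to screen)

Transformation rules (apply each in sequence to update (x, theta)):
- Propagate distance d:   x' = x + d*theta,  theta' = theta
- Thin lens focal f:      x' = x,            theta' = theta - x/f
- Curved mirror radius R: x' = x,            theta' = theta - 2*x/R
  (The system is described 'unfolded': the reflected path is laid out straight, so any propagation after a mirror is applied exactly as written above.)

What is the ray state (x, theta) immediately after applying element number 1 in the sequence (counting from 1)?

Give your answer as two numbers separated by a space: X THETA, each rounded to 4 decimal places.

Initial: x=5.0000 theta=0.5000
After 1 (propagate distance d=6): x=8.0000 theta=0.5000
Rounded to 4 decimal places: x = 8.0000, theta = 0.5000

Answer: 8.0000 0.5000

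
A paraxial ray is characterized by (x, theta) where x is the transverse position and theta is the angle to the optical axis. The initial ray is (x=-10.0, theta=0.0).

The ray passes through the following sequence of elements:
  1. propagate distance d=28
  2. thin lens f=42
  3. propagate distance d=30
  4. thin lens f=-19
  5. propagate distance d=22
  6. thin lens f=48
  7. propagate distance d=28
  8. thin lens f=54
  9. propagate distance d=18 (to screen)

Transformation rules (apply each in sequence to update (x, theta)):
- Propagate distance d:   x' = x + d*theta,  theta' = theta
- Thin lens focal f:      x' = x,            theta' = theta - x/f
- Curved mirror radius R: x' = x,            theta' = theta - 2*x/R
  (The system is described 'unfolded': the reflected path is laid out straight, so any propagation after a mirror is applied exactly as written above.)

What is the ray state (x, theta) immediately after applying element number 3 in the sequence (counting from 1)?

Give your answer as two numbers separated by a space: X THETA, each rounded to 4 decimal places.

Initial: x=-10.0000 theta=0.0000
After 1 (propagate distance d=28): x=-10.0000 theta=0.0000
After 2 (thin lens f=42): x=-10.0000 theta=5/21 (≈0.2381)
After 3 (propagate distance d=30): x=-20/7 (≈-2.8571) theta=5/21 (≈0.2381)
Rounded to 4 decimal places: x = -2.8571, theta = 0.2381

Answer: -2.8571 0.2381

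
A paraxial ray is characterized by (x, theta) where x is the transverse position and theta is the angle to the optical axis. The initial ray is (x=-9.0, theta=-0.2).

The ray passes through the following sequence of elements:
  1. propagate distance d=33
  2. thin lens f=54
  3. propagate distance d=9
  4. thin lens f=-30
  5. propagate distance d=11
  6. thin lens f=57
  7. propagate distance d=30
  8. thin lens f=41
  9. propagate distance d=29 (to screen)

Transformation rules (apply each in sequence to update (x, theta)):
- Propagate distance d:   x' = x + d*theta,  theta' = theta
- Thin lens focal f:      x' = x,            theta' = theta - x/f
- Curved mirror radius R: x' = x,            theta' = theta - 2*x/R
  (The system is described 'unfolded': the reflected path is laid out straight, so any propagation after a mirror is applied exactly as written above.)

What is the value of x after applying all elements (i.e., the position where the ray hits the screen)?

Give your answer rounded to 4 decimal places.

Initial: x=-9.0000 theta=-0.2000
After 1 (propagate distance d=33): x=-15.6000 theta=-0.2000
After 2 (thin lens f=54): x=-15.6000 theta=4/45 (≈0.0889)
After 3 (propagate distance d=9): x=-14.8000 theta=4/45 (≈0.0889)
After 4 (thin lens f=-30): x=-14.8000 theta=-91/225 (≈-0.4044)
After 5 (propagate distance d=11): x=-4331/225 (≈-19.2489) theta=-91/225 (≈-0.4044)
After 6 (thin lens f=57): x=-4331/225 (≈-19.2489) theta=-856/12825 (≈-0.0667)
After 7 (propagate distance d=30): x=-30283/1425 (≈-21.2512) theta=-856/12825 (≈-0.0667)
After 8 (thin lens f=41): x=-30283/1425 (≈-21.2512) theta=237451/525825 (≈0.4516)
After 9 (propagate distance d=29 (to screen)): x=-4288348/525825 (≈-8.1555) theta=237451/525825 (≈0.4516)
Rounded to 4 decimal places: x = -8.1555

Answer: -8.1555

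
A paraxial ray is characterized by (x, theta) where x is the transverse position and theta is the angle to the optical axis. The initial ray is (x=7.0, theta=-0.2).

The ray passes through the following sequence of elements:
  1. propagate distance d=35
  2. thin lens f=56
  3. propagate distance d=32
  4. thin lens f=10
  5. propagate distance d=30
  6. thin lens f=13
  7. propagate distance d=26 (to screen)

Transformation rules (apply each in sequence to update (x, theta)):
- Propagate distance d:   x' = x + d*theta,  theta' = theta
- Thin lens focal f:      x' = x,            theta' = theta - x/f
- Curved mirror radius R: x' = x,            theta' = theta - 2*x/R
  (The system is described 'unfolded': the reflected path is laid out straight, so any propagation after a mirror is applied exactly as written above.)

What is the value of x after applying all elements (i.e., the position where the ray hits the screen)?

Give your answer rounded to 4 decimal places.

Initial: x=7.0000 theta=-0.2000
After 1 (propagate distance d=35): x=0.0000 theta=-0.2000
After 2 (thin lens f=56): x=0.0000 theta=-0.2000
After 3 (propagate distance d=32): x=-6.4000 theta=-0.2000
After 4 (thin lens f=10): x=-6.4000 theta=0.4400
After 5 (propagate distance d=30): x=6.8000 theta=0.4400
After 6 (thin lens f=13): x=6.8000 theta=-27/325 (≈-0.0831)
After 7 (propagate distance d=26 (to screen)): x=4.6400 theta=-27/325 (≈-0.0831)
Rounded to 4 decimal places: x = 4.6400

Answer: 4.6400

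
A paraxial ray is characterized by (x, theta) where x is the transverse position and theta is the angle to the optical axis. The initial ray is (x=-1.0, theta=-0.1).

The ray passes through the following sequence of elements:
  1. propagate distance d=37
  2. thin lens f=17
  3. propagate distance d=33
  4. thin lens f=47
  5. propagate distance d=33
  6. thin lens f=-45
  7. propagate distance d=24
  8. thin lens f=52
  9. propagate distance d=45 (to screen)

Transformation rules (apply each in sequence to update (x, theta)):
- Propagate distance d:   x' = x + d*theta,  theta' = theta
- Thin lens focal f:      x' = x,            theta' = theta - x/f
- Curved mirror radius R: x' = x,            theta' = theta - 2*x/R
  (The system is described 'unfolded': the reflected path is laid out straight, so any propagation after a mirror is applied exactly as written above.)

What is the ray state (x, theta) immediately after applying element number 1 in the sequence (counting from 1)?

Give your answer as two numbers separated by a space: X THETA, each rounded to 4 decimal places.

Answer: -4.7000 -0.1000

Derivation:
Initial: x=-1.0000 theta=-0.1000
After 1 (propagate distance d=37): x=-4.7000 theta=-0.1000
Rounded to 4 decimal places: x = -4.7000, theta = -0.1000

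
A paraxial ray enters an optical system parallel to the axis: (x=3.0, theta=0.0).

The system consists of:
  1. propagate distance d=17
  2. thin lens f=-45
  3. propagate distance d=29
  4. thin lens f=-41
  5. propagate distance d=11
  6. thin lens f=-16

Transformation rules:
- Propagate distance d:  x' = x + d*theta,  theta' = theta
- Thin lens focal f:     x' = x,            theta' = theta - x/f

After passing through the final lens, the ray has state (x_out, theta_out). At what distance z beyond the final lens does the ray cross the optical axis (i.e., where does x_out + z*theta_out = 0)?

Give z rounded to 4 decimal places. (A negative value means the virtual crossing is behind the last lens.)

Initial: x=3.0000 theta=0.0000
After 1 (propagate distance d=17): x=3.0000 theta=0.0000
After 2 (thin lens f=-45): x=3.0000 theta=1/15 (≈0.0667)
After 3 (propagate distance d=29): x=74/15 (≈4.9333) theta=1/15 (≈0.0667)
After 4 (thin lens f=-41): x=74/15 (≈4.9333) theta=23/123 (≈0.1870)
After 5 (propagate distance d=11): x=1433/205 (≈6.9902) theta=23/123 (≈0.1870)
After 6 (thin lens f=-16): x=1433/205 (≈6.9902) theta=6139/9840 (≈0.6239)
z_focus = -x_out/theta_out = -(1433/205)/(6139/9840) = -68784/6139 ≈ -11.2044
Rounded to 4 decimal places: z = -11.2044

Answer: -11.2044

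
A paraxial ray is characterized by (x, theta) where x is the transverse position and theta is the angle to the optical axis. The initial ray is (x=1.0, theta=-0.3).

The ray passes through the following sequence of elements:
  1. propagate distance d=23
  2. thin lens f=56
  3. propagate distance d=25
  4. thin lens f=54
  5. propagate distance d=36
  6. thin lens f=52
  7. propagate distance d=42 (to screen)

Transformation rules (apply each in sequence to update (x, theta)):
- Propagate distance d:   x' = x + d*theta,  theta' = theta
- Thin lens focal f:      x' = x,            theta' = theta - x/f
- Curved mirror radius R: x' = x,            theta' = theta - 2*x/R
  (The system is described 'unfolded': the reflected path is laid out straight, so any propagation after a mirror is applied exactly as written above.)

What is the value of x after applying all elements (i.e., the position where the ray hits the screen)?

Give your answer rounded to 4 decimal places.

Answer: -1.8390

Derivation:
Initial: x=1.0000 theta=-0.3000
After 1 (propagate distance d=23): x=-5.9000 theta=-0.3000
After 2 (thin lens f=56): x=-5.9000 theta=-109/560 (≈-0.1946)
After 3 (propagate distance d=25): x=-6029/560 (≈-10.7661) theta=-109/560 (≈-0.1946)
After 4 (thin lens f=54): x=-6029/560 (≈-10.7661) theta=143/30240 (≈0.0047)
After 5 (propagate distance d=36): x=-2543/240 (≈-10.5958) theta=143/30240 (≈0.0047)
After 6 (thin lens f=52): x=-2543/240 (≈-10.5958) theta=163927/786240 (≈0.2085)
After 7 (propagate distance d=42 (to screen)): x=-34427/18720 (≈-1.8390) theta=163927/786240 (≈0.2085)
Rounded to 4 decimal places: x = -1.8390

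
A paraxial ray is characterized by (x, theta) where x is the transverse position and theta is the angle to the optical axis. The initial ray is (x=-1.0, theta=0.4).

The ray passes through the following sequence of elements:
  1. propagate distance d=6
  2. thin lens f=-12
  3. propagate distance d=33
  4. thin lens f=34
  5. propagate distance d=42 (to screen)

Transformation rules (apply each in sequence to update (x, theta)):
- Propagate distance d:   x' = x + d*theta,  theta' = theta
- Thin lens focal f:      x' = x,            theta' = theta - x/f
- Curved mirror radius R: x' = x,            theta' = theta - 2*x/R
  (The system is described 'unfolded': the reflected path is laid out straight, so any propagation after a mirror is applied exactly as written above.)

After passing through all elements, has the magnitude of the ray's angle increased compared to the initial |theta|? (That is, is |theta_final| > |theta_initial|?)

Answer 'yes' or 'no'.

Initial: x=-1.0000 theta=0.4000
After 1 (propagate distance d=6): x=1.4000 theta=0.4000
After 2 (thin lens f=-12): x=1.4000 theta=31/60 (≈0.5167)
After 3 (propagate distance d=33): x=18.4500 theta=31/60 (≈0.5167)
After 4 (thin lens f=34): x=18.4500 theta=-53/2040 (≈-0.0260)
After 5 (propagate distance d=42 (to screen)): x=2951/170 (≈17.3588) theta=-53/2040 (≈-0.0260)
|theta_initial|=0.4000 |theta_final|=53/2040 (≈0.0260) -> not increased

Answer: no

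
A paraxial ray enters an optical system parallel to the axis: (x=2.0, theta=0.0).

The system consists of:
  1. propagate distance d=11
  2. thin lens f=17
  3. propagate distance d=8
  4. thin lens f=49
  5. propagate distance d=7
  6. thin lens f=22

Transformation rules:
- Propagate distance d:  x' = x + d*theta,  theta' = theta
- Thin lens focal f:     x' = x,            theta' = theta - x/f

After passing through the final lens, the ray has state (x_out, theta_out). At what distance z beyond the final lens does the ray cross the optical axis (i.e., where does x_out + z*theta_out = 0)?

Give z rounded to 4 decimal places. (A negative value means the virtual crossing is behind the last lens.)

Initial: x=2.0000 theta=0.0000
After 1 (propagate distance d=11): x=2.0000 theta=0.0000
After 2 (thin lens f=17): x=2.0000 theta=-2/17 (≈-0.1176)
After 3 (propagate distance d=8): x=18/17 (≈1.0588) theta=-2/17 (≈-0.1176)
After 4 (thin lens f=49): x=18/17 (≈1.0588) theta=-116/833 (≈-0.1393)
After 5 (propagate distance d=7): x=10/119 (≈0.0840) theta=-116/833 (≈-0.1393)
After 6 (thin lens f=22): x=10/119 (≈0.0840) theta=-1311/9163 (≈-0.1431)
z_focus = -x_out/theta_out = -(10/119)/(-1311/9163) = 770/1311 ≈ 0.5873
Rounded to 4 decimal places: z = 0.5873

Answer: 0.5873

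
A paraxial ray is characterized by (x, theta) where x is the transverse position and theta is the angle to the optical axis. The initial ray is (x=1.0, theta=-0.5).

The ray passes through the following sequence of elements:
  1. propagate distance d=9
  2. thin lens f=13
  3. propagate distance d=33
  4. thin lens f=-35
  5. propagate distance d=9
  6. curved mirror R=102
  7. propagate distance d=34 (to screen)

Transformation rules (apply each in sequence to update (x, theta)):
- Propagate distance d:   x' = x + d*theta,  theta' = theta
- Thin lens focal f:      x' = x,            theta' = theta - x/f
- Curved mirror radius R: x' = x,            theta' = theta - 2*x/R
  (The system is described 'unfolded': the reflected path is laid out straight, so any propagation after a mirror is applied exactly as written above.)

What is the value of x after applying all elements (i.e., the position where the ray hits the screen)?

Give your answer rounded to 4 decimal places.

Answer: -23.9941

Derivation:
Initial: x=1.0000 theta=-0.5000
After 1 (propagate distance d=9): x=-3.5000 theta=-0.5000
After 2 (thin lens f=13): x=-3.5000 theta=-3/13 (≈-0.2308)
After 3 (propagate distance d=33): x=-289/26 (≈-11.1154) theta=-3/13 (≈-0.2308)
After 4 (thin lens f=-35): x=-289/26 (≈-11.1154) theta=-499/910 (≈-0.5484)
After 5 (propagate distance d=9): x=-7303/455 (≈-16.0505) theta=-499/910 (≈-0.5484)
After 6 (curved mirror R=102): x=-7303/455 (≈-16.0505) theta=-1549/6630 (≈-0.2336)
After 7 (propagate distance d=34 (to screen)): x=-32752/1365 (≈-23.9941) theta=-1549/6630 (≈-0.2336)
Rounded to 4 decimal places: x = -23.9941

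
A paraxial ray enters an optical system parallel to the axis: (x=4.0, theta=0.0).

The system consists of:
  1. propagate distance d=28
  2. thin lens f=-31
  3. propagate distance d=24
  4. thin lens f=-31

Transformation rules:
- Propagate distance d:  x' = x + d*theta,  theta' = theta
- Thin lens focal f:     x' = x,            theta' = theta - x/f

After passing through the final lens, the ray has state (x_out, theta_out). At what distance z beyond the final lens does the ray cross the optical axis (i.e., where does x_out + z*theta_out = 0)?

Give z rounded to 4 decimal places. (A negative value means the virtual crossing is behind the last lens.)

Initial: x=4.0000 theta=0.0000
After 1 (propagate distance d=28): x=4.0000 theta=0.0000
After 2 (thin lens f=-31): x=4.0000 theta=4/31 (≈0.1290)
After 3 (propagate distance d=24): x=220/31 (≈7.0968) theta=4/31 (≈0.1290)
After 4 (thin lens f=-31): x=220/31 (≈7.0968) theta=344/961 (≈0.3580)
z_focus = -x_out/theta_out = -(220/31)/(344/961) = -1705/86 ≈ -19.8256
Rounded to 4 decimal places: z = -19.8256

Answer: -19.8256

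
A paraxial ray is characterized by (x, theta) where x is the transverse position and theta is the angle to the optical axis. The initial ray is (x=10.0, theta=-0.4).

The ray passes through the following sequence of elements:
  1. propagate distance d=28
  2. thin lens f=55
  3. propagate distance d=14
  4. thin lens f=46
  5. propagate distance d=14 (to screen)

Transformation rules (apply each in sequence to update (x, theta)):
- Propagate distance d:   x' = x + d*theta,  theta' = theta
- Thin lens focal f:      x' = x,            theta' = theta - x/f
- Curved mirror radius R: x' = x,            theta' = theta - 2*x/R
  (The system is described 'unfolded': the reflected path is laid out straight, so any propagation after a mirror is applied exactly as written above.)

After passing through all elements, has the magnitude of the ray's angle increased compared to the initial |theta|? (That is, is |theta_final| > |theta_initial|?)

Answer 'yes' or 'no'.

Initial: x=10.0000 theta=-0.4000
After 1 (propagate distance d=28): x=-1.2000 theta=-0.4000
After 2 (thin lens f=55): x=-1.2000 theta=-104/275 (≈-0.3782)
After 3 (propagate distance d=14): x=-1786/275 (≈-6.4945) theta=-104/275 (≈-0.3782)
After 4 (thin lens f=46): x=-1786/275 (≈-6.4945) theta=-1499/6325 (≈-0.2370)
After 5 (propagate distance d=14 (to screen)): x=-62064/6325 (≈-9.8125) theta=-1499/6325 (≈-0.2370)
|theta_initial|=0.4000 |theta_final|=1499/6325 (≈0.2370) -> not increased

Answer: no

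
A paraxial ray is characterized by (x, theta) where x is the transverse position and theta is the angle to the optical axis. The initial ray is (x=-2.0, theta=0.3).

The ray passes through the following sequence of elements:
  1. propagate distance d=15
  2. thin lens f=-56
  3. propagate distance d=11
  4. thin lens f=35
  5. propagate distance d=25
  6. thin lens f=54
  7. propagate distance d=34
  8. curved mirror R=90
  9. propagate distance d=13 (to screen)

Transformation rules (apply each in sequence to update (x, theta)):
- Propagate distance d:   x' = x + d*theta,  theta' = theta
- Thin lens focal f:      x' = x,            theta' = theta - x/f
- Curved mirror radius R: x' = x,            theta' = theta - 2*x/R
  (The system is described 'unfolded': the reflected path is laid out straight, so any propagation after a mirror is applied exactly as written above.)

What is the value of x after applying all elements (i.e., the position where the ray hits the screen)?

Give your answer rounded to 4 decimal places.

Answer: 6.3662

Derivation:
Initial: x=-2.0000 theta=0.3000
After 1 (propagate distance d=15): x=2.5000 theta=0.3000
After 2 (thin lens f=-56): x=2.5000 theta=193/560 (≈0.3446)
After 3 (propagate distance d=11): x=3523/560 (≈6.2911) theta=193/560 (≈0.3446)
After 4 (thin lens f=35): x=3523/560 (≈6.2911) theta=202/1225 (≈0.1649)
After 5 (propagate distance d=25): x=40821/3920 (≈10.4135) theta=202/1225 (≈0.1649)
After 6 (thin lens f=54): x=40821/3920 (≈10.4135) theta=-9859/352800 (≈-0.0279)
After 7 (propagate distance d=34): x=834671/88200 (≈9.4634) theta=-9859/352800 (≈-0.0279)
After 8 (curved mirror R=90): x=834671/88200 (≈9.4634) theta=-3782339/15876000 (≈-0.2382)
After 9 (propagate distance d=13 (to screen)): x=101070373/15876000 (≈6.3662) theta=-3782339/15876000 (≈-0.2382)
Rounded to 4 decimal places: x = 6.3662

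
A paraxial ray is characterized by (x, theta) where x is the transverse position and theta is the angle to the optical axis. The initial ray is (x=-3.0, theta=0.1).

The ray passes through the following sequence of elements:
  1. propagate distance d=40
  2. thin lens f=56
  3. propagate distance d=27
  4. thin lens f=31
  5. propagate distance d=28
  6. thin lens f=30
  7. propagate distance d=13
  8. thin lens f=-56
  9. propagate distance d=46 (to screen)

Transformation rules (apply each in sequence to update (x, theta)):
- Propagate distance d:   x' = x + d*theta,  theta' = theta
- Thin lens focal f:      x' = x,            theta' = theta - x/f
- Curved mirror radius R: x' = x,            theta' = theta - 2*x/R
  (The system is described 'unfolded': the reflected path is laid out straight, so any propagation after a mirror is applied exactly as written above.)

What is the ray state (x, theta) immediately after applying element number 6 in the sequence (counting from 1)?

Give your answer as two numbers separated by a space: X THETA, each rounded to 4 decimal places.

Answer: 2.6114 -0.1087

Derivation:
Initial: x=-3.0000 theta=0.1000
After 1 (propagate distance d=40): x=1.0000 theta=0.1000
After 2 (thin lens f=56): x=1.0000 theta=23/280 (≈0.0821)
After 3 (propagate distance d=27): x=901/280 (≈3.2179) theta=23/280 (≈0.0821)
After 4 (thin lens f=31): x=901/280 (≈3.2179) theta=-47/2170 (≈-0.0217)
After 5 (propagate distance d=28): x=22667/8680 (≈2.6114) theta=-47/2170 (≈-0.0217)
After 6 (thin lens f=30): x=22667/8680 (≈2.6114) theta=-28307/260400 (≈-0.1087)
Rounded to 4 decimal places: x = 2.6114, theta = -0.1087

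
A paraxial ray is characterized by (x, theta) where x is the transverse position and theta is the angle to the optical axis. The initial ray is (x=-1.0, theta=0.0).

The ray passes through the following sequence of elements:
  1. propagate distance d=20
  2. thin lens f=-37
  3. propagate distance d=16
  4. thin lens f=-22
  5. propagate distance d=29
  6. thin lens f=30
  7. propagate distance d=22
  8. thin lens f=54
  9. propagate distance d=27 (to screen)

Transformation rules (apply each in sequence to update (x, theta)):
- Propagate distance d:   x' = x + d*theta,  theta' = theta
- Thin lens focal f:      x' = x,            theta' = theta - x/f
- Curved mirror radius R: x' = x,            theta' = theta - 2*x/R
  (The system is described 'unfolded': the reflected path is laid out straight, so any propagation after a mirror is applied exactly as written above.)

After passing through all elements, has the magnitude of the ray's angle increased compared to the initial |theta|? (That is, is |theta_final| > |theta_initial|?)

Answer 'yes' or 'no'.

Initial: x=-1.0000 theta=0.0000
After 1 (propagate distance d=20): x=-1.0000 theta=0.0000
After 2 (thin lens f=-37): x=-1.0000 theta=-1/37 (≈-0.0270)
After 3 (propagate distance d=16): x=-53/37 (≈-1.4324) theta=-1/37 (≈-0.0270)
After 4 (thin lens f=-22): x=-53/37 (≈-1.4324) theta=-75/814 (≈-0.0921)
After 5 (propagate distance d=29): x=-3341/814 (≈-4.1044) theta=-75/814 (≈-0.0921)
After 6 (thin lens f=30): x=-3341/814 (≈-4.1044) theta=1091/24420 (≈0.0447)
After 7 (propagate distance d=22): x=-19057/6105 (≈-3.1215) theta=1091/24420 (≈0.0447)
After 8 (thin lens f=54): x=-19057/6105 (≈-3.1215) theta=67571/659340 (≈0.1025)
After 9 (propagate distance d=27 (to screen)): x=-787/2220 (≈-0.3545) theta=67571/659340 (≈0.1025)
|theta_initial|=0.0000 |theta_final|=67571/659340 (≈0.1025) -> increased

Answer: yes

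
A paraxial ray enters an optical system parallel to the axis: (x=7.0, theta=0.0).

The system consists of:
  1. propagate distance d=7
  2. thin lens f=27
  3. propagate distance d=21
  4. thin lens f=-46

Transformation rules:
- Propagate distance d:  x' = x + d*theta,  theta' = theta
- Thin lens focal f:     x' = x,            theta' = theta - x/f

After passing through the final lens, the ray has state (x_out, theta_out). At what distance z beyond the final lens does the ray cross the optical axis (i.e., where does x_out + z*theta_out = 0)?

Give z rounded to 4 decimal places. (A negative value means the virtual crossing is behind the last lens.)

Initial: x=7.0000 theta=0.0000
After 1 (propagate distance d=7): x=7.0000 theta=0.0000
After 2 (thin lens f=27): x=7.0000 theta=-7/27 (≈-0.2593)
After 3 (propagate distance d=21): x=14/9 (≈1.5556) theta=-7/27 (≈-0.2593)
After 4 (thin lens f=-46): x=14/9 (≈1.5556) theta=-140/621 (≈-0.2254)
z_focus = -x_out/theta_out = -(14/9)/(-140/621) = 6.9000
Rounded to 4 decimal places: z = 6.9000

Answer: 6.9000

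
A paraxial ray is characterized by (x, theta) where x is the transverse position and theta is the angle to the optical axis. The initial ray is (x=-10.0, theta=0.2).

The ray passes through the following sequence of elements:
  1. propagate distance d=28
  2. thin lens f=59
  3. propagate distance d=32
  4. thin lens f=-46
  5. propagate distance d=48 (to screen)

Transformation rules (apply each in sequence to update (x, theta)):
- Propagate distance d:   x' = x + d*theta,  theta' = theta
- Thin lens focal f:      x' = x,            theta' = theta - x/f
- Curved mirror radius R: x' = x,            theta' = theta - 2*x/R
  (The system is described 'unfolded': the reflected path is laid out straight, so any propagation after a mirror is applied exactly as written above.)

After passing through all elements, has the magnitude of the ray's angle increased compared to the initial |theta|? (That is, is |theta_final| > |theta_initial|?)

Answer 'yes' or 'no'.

Initial: x=-10.0000 theta=0.2000
After 1 (propagate distance d=28): x=-4.4000 theta=0.2000
After 2 (thin lens f=59): x=-4.4000 theta=81/295 (≈0.2746)
After 3 (propagate distance d=32): x=1294/295 (≈4.3864) theta=81/295 (≈0.2746)
After 4 (thin lens f=-46): x=1294/295 (≈4.3864) theta=502/1357 (≈0.3699)
After 5 (propagate distance d=48 (to screen)): x=150242/6785 (≈22.1433) theta=502/1357 (≈0.3699)
|theta_initial|=0.2000 |theta_final|=502/1357 (≈0.3699) -> increased

Answer: yes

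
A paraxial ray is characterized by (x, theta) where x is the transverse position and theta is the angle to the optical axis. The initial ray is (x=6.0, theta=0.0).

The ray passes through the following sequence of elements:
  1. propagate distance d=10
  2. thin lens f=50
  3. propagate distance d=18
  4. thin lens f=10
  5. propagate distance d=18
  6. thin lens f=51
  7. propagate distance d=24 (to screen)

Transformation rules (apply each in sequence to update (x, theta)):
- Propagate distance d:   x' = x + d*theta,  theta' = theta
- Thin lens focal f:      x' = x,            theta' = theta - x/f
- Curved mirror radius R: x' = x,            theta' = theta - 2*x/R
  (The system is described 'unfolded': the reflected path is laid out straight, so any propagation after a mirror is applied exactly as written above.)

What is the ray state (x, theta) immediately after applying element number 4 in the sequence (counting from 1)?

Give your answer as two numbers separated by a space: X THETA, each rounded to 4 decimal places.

Answer: 3.8400 -0.5040

Derivation:
Initial: x=6.0000 theta=0.0000
After 1 (propagate distance d=10): x=6.0000 theta=0.0000
After 2 (thin lens f=50): x=6.0000 theta=-0.1200
After 3 (propagate distance d=18): x=3.8400 theta=-0.1200
After 4 (thin lens f=10): x=3.8400 theta=-0.5040
Rounded to 4 decimal places: x = 3.8400, theta = -0.5040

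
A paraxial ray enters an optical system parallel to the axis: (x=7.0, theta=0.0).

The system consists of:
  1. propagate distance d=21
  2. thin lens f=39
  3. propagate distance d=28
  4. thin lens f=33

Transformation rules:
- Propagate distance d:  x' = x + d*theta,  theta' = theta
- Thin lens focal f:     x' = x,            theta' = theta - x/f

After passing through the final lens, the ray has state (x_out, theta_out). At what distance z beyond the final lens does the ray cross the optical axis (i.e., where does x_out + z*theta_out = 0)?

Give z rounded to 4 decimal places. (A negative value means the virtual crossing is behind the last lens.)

Answer: 8.2500

Derivation:
Initial: x=7.0000 theta=0.0000
After 1 (propagate distance d=21): x=7.0000 theta=0.0000
After 2 (thin lens f=39): x=7.0000 theta=-7/39 (≈-0.1795)
After 3 (propagate distance d=28): x=77/39 (≈1.9744) theta=-7/39 (≈-0.1795)
After 4 (thin lens f=33): x=77/39 (≈1.9744) theta=-28/117 (≈-0.2393)
z_focus = -x_out/theta_out = -(77/39)/(-28/117) = 8.2500
Rounded to 4 decimal places: z = 8.2500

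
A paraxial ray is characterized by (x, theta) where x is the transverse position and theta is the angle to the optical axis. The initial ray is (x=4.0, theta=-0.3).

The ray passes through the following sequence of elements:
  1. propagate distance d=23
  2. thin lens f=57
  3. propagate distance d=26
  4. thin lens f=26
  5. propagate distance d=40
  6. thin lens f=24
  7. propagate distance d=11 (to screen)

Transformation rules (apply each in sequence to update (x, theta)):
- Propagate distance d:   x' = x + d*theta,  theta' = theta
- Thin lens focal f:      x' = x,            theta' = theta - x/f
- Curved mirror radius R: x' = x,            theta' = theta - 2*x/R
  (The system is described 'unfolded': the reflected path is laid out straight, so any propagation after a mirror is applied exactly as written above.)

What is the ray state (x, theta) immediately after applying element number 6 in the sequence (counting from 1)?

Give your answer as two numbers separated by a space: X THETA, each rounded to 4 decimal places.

Answer: -4.9157 0.3164

Derivation:
Initial: x=4.0000 theta=-0.3000
After 1 (propagate distance d=23): x=-2.9000 theta=-0.3000
After 2 (thin lens f=57): x=-2.9000 theta=-71/285 (≈-0.2491)
After 3 (propagate distance d=26): x=-1069/114 (≈-9.3772) theta=-71/285 (≈-0.2491)
After 4 (thin lens f=26): x=-1069/114 (≈-9.3772) theta=29/260 (≈0.1115)
After 5 (propagate distance d=40): x=-7285/1482 (≈-4.9157) theta=29/260 (≈0.1115)
After 6 (thin lens f=24): x=-7285/1482 (≈-4.9157) theta=56261/177840 (≈0.3164)
Rounded to 4 decimal places: x = -4.9157, theta = 0.3164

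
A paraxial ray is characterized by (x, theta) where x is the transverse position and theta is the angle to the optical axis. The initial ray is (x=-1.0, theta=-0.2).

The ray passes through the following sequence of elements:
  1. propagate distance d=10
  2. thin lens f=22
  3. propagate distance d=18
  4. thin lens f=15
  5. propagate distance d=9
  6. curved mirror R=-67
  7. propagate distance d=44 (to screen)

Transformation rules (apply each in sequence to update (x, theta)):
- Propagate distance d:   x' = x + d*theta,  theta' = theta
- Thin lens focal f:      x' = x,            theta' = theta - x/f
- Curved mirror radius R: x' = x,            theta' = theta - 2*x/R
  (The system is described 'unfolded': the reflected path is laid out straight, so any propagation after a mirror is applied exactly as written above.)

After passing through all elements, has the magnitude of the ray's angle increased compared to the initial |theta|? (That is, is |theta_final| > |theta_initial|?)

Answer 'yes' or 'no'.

Initial: x=-1.0000 theta=-0.2000
After 1 (propagate distance d=10): x=-3.0000 theta=-0.2000
After 2 (thin lens f=22): x=-3.0000 theta=-7/110 (≈-0.0636)
After 3 (propagate distance d=18): x=-228/55 (≈-4.1455) theta=-7/110 (≈-0.0636)
After 4 (thin lens f=15): x=-228/55 (≈-4.1455) theta=117/550 (≈0.2127)
After 5 (propagate distance d=9): x=-1227/550 (≈-2.2309) theta=117/550 (≈0.2127)
After 6 (curved mirror R=-67): x=-1227/550 (≈-2.2309) theta=1077/7370 (≈0.1461)
After 7 (propagate distance d=44 (to screen)): x=154731/36850 (≈4.1989) theta=1077/7370 (≈0.1461)
|theta_initial|=0.2000 |theta_final|=1077/7370 (≈0.1461) -> not increased

Answer: no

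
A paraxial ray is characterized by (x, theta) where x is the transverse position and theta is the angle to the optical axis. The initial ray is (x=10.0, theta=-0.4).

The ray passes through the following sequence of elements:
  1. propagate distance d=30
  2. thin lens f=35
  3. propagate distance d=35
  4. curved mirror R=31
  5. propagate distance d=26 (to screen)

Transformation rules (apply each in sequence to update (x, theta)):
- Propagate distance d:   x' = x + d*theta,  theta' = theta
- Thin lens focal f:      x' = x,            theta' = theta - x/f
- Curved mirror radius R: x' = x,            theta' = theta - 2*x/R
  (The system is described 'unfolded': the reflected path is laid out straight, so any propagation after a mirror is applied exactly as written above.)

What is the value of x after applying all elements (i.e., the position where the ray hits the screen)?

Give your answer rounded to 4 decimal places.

Answer: 0.5696

Derivation:
Initial: x=10.0000 theta=-0.4000
After 1 (propagate distance d=30): x=-2.0000 theta=-0.4000
After 2 (thin lens f=35): x=-2.0000 theta=-12/35 (≈-0.3429)
After 3 (propagate distance d=35): x=-14.0000 theta=-12/35 (≈-0.3429)
After 4 (curved mirror R=31): x=-14.0000 theta=608/1085 (≈0.5604)
After 5 (propagate distance d=26 (to screen)): x=618/1085 (≈0.5696) theta=608/1085 (≈0.5604)
Rounded to 4 decimal places: x = 0.5696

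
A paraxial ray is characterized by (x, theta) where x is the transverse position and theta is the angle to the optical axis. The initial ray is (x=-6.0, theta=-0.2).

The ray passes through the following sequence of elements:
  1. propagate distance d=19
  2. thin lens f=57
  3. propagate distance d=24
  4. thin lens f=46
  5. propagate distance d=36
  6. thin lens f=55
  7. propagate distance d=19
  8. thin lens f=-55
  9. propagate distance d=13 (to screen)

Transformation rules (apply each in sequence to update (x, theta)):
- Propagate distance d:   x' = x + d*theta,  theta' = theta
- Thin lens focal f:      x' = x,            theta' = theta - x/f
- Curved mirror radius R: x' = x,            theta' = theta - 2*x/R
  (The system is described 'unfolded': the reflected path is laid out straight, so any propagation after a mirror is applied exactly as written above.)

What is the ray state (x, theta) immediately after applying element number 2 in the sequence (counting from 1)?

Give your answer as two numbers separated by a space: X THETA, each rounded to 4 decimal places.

Answer: -9.8000 -0.0281

Derivation:
Initial: x=-6.0000 theta=-0.2000
After 1 (propagate distance d=19): x=-9.8000 theta=-0.2000
After 2 (thin lens f=57): x=-9.8000 theta=-8/285 (≈-0.0281)
Rounded to 4 decimal places: x = -9.8000, theta = -0.0281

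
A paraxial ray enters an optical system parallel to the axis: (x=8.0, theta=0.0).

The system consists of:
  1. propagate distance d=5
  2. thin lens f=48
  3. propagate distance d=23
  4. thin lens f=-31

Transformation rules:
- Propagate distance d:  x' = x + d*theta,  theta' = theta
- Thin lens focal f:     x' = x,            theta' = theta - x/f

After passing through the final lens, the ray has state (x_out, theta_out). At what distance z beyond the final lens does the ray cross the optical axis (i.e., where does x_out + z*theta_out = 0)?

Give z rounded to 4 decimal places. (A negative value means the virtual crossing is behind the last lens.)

Initial: x=8.0000 theta=0.0000
After 1 (propagate distance d=5): x=8.0000 theta=0.0000
After 2 (thin lens f=48): x=8.0000 theta=-1/6 (≈-0.1667)
After 3 (propagate distance d=23): x=25/6 (≈4.1667) theta=-1/6 (≈-0.1667)
After 4 (thin lens f=-31): x=25/6 (≈4.1667) theta=-1/31 (≈-0.0323)
z_focus = -x_out/theta_out = -(25/6)/(-1/31) = 775/6 ≈ 129.1667
Rounded to 4 decimal places: z = 129.1667

Answer: 129.1667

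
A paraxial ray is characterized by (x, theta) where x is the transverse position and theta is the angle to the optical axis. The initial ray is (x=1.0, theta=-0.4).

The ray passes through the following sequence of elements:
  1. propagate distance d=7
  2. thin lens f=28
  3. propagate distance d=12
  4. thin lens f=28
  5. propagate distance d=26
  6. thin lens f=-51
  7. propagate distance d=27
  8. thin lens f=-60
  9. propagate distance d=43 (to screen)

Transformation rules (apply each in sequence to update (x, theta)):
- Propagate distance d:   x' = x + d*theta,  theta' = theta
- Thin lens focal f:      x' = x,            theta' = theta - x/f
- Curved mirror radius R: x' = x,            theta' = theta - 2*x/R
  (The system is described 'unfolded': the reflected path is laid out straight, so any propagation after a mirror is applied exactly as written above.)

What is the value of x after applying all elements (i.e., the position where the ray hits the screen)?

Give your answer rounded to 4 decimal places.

Answer: -43.1169

Derivation:
Initial: x=1.0000 theta=-0.4000
After 1 (propagate distance d=7): x=-1.8000 theta=-0.4000
After 2 (thin lens f=28): x=-1.8000 theta=-47/140 (≈-0.3357)
After 3 (propagate distance d=12): x=-204/35 (≈-5.8286) theta=-47/140 (≈-0.3357)
After 4 (thin lens f=28): x=-204/35 (≈-5.8286) theta=-25/196 (≈-0.1276)
After 5 (propagate distance d=26): x=-4481/490 (≈-9.1449) theta=-25/196 (≈-0.1276)
After 6 (thin lens f=-51): x=-4481/490 (≈-9.1449) theta=-313/1020 (≈-0.3069)
After 7 (propagate distance d=27): x=-290387/16660 (≈-17.4302) theta=-313/1020 (≈-0.3069)
After 8 (thin lens f=-60): x=-290387/16660 (≈-17.4302) theta=-597127/999600 (≈-0.5974)
After 9 (propagate distance d=43 (to screen)): x=-43099681/999600 (≈-43.1169) theta=-597127/999600 (≈-0.5974)
Rounded to 4 decimal places: x = -43.1169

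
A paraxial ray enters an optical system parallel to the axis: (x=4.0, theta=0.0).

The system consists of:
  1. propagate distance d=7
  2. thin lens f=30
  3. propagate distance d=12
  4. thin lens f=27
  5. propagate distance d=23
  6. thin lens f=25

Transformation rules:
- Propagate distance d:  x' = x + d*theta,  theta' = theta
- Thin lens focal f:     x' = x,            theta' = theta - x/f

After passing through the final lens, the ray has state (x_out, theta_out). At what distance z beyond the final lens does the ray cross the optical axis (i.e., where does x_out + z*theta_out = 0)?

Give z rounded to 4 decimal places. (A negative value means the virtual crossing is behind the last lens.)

Initial: x=4.0000 theta=0.0000
After 1 (propagate distance d=7): x=4.0000 theta=0.0000
After 2 (thin lens f=30): x=4.0000 theta=-2/15 (≈-0.1333)
After 3 (propagate distance d=12): x=2.4000 theta=-2/15 (≈-0.1333)
After 4 (thin lens f=27): x=2.4000 theta=-2/9 (≈-0.2222)
After 5 (propagate distance d=23): x=-122/45 (≈-2.7111) theta=-2/9 (≈-0.2222)
After 6 (thin lens f=25): x=-122/45 (≈-2.7111) theta=-128/1125 (≈-0.1138)
z_focus = -x_out/theta_out = -(-122/45)/(-128/1125) = -1525/64 ≈ -23.8281
Rounded to 4 decimal places: z = -23.8281

Answer: -23.8281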